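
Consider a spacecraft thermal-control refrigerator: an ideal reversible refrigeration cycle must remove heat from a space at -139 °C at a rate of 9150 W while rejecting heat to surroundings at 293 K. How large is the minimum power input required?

T_C = -139 °C → -139 + 273.15 = 134.15 K.
COP_R = T_C/(T_H − T_C) = 134.15/158.85 = 0.8445.
W = Q_C/COP_R = 9150/0.8445 = 10800 W.

Ẇ_in ≈ 10800 W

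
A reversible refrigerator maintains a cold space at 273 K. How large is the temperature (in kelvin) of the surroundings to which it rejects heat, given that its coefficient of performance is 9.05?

COP_R = T_C/(T_H − T_C) ⇒ T_H = T_C·(1 + 1/COP_R) = 273.00 × (1 + 1/9.05) = 303.2 K.

T_H ≈ 303.2 K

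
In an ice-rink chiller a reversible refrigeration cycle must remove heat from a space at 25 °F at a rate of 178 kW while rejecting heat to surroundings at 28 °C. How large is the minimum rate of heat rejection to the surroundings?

Q̇_H ≈ 199 kW

T_H = 28 °C → 28 + 273.15 = 301.15 K.
T_C = 25 °F → (25 − 32) × 5/9 = -3.89 °C = 269.26 K.
For a reversible cycle Q_H/Q_C = T_H/T_C, so Q_H = Q_C·T_H/T_C = 178 × 301.15/269.26 = 199 kW.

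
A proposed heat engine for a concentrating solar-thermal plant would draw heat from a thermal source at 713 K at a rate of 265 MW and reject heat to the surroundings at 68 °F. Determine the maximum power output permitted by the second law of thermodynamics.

Ẇ_max ≈ 156 MW

T_C = 68 °F → (68 − 32) × 5/9 = 20.00 °C = 293.15 K.
By the Carnot theorem, η_max = 1 − T_C/T_H = 1 − 293.15/713.00 = 0.5888.
W_max = η_max · Q_H = 0.5888 × 265 = 156 MW.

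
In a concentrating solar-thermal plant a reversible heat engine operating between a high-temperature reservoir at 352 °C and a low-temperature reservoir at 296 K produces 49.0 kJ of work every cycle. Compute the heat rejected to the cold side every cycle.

Q_C ≈ 44.07 kJ

T_H = 352 °C → 352 + 273.15 = 625.15 K.
For a reversible engine, η = 1 − T_C/T_H = 1 − 296.00/625.15 = 0.5265.
Since Q_C/Q_H = T_C/T_H and Q_H = W/η, Q_C = W·T_C/(T_H − T_C) = 49.0 × 296.00/329.15 = 44.07 kJ.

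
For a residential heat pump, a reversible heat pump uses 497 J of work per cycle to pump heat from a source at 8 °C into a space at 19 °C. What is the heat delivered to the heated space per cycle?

T_H = 19 °C → 19 + 273.15 = 292.15 K.
T_C = 8 °C → 8 + 273.15 = 281.15 K.
Reversible heating COP: COP_HP = T_H/(T_H − T_C) = 292.15/11.00 = 26.5591.
Q_H = COP_HP · W = 26.5591 × 497 = 13200 J.

Q_H ≈ 13200 J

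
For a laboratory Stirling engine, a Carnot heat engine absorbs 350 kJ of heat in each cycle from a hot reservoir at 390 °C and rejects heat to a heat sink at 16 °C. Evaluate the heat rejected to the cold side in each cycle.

T_H = 390 °C → 390 + 273.15 = 663.15 K.
T_C = 16 °C → 16 + 273.15 = 289.15 K.
The Carnot efficiency is η = 1 − T_C/T_H = 1 − 289.15/663.15 = 0.5640.
For a reversible cycle Q_C/Q_H = T_C/T_H, so Q_C = 350 × 289.15/663.15 = 153 kJ.

Q_C ≈ 153 kJ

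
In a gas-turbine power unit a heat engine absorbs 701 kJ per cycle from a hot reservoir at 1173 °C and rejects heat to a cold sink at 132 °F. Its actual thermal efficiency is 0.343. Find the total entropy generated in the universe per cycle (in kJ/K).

T_H = 1173 °C → 1173 + 273.15 = 1446.15 K.
T_C = 132 °F → (132 − 32) × 5/9 = 55.56 °C = 328.71 K.
W = η·Q_H = 0.343 × 701 = 240.4 kJ, so Q_C = Q_H − W = 460.6 kJ.
Entropy balance on the reservoirs: −Q_H/T_H = -0.4847 kJ/K, +Q_C/T_C = 1.401 kJ/K.
ΔS_univ = −Q_H/T_H + Q_C/T_C = 0.916 kJ/K (> 0, since η = 0.343 < η_Carnot = 0.773).

ΔS_univ ≈ 0.916 kJ/K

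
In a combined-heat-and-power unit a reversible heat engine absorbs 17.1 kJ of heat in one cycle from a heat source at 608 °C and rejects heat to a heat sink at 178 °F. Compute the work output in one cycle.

T_H = 608 °C → 608 + 273.15 = 881.15 K.
T_C = 178 °F → (178 − 32) × 5/9 = 81.11 °C = 354.26 K.
The Carnot efficiency is η = 1 − T_C/T_H = 1 − 354.26/881.15 = 0.5980.
W = η·Q_H = 0.5980 × 17.1 = 10.2 kJ.

W ≈ 10.2 kJ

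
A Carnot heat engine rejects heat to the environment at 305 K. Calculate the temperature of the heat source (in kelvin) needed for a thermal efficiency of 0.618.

T_H ≈ 798 K

From η = 1 − T_C/T_H, solving for T_H gives T_H = T_C/(1 − η) = 305.00/(1 − 0.618) = 798 K.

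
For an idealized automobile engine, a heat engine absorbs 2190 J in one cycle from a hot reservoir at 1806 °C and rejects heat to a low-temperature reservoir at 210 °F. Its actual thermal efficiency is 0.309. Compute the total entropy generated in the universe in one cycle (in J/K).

ΔS_univ ≈ 3.01 J/K

T_H = 1806 °C → 1806 + 273.15 = 2079.15 K.
T_C = 210 °F → (210 − 32) × 5/9 = 98.89 °C = 372.04 K.
W = η·Q_H = 0.309 × 2190 = 676.7 J, so Q_C = Q_H − W = 1513 J.
The hot reservoir loses entropy Q_H/T_H = 2190/2079.15 = 1.053 J/K; the cold reservoir gains Q_C/T_C = 1513/372.04 = 4.068 J/K.
ΔS_univ = −Q_H/T_H + Q_C/T_C = 3.01 J/K (> 0, since η = 0.309 < η_Carnot = 0.821).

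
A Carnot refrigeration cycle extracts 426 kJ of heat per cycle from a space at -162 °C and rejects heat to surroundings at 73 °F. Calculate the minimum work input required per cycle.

T_H = 73 °F → (73 − 32) × 5/9 = 22.78 °C = 295.93 K.
T_C = -162 °C → -162 + 273.15 = 111.15 K.
The reversible coefficient of performance is COP_R = T_C/(T_H − T_C) = 111.15/184.78 = 0.6015.
W = Q_C/COP_R = 426/0.6015 = 708 kJ.

W_in ≈ 708 kJ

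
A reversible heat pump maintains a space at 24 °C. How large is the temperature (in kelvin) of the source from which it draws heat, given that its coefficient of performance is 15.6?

T_H = 24 °C → 24 + 273.15 = 297.15 K.
COP_HP = T_H/(T_H − T_C) ⇒ T_C = T_H·(COP_HP − 1)/COP_HP = 297.15 × (15.6 − 1)/15.6 = 278.1 K.

T_C ≈ 278.1 K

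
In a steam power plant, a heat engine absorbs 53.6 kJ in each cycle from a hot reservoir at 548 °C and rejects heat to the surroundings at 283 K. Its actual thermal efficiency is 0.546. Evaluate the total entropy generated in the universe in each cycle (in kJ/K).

ΔS_univ ≈ 0.0207 kJ/K

T_H = 548 °C → 548 + 273.15 = 821.15 K.
W = η·Q_H = 0.546 × 53.6 = 29.27 kJ, so Q_C = Q_H − W = 24.33 kJ.
Entropy balance on the reservoirs: −Q_H/T_H = -0.06527 kJ/K, +Q_C/T_C = 0.08599 kJ/K.
ΔS_univ = −Q_H/T_H + Q_C/T_C = 0.0207 kJ/K (> 0, since η = 0.546 < η_Carnot = 0.655).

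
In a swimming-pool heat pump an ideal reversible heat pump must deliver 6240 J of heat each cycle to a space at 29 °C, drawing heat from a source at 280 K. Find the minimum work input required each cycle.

T_H = 29 °C → 29 + 273.15 = 302.15 K.
For a reversible heat pump, COP_HP = T_H/(T_H − T_C) = 302.15/22.15 = 13.6411.
W = Q_H/COP_HP = 6240/13.6411 = 457 J.

W_in ≈ 457 J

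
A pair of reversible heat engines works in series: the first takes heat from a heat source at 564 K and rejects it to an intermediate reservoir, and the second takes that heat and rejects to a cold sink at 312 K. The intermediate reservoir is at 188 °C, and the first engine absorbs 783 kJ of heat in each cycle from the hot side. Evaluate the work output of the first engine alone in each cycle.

T_m = 188 °C → 188 + 273.15 = 461.15 K.
First-stage efficiency η₁ = 1 − T_m/T_H = 1 − 461.15/564.00 = 0.1824.
W₁ = η₁·Q_H = 0.1824 × 783 = 142.8 kJ.

W₁ ≈ 142.8 kJ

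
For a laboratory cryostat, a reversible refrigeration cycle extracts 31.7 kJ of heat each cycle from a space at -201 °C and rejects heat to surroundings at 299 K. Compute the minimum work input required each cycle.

W_in ≈ 99.67 kJ

T_C = -201 °C → -201 + 273.15 = 72.15 K.
The reversible coefficient of performance is COP_R = T_C/(T_H − T_C) = 72.15/226.85 = 0.3181.
W = Q_C/COP_R = 31.7/0.3181 = 99.67 kJ.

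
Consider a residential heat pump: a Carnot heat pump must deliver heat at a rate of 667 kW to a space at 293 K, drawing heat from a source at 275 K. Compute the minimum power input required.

Ẇ_in ≈ 41.0 kW

For a reversible heat pump, COP_HP = T_H/(T_H − T_C) = 293.00/18.00 = 16.2778.
W = Q_H/COP_HP = 667/16.2778 = 41.0 kW.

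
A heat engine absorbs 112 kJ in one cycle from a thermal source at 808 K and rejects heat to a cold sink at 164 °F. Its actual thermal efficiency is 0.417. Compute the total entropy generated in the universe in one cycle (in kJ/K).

ΔS_univ ≈ 0.0498 kJ/K

T_C = 164 °F → (164 − 32) × 5/9 = 73.33 °C = 346.48 K.
W = η·Q_H = 0.417 × 112 = 46.70 kJ, so Q_C = Q_H − W = 65.30 kJ.
Entropy balance on the reservoirs: −Q_H/T_H = -0.1386 kJ/K, +Q_C/T_C = 0.1885 kJ/K.
ΔS_univ = −Q_H/T_H + Q_C/T_C = 0.0498 kJ/K (> 0, since η = 0.417 < η_Carnot = 0.571).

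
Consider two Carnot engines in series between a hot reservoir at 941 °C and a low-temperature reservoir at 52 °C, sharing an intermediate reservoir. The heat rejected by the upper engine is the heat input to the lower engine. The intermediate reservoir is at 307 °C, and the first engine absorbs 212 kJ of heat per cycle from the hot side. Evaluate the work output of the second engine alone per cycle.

W₂ ≈ 44.5 kJ

T_H = 941 °C → 941 + 273.15 = 1214.15 K.
T_C = 52 °C → 52 + 273.15 = 325.15 K.
T_m = 307 °C → 307 + 273.15 = 580.15 K.
Heat entering the second stage: Q_m = Q_H·(T_m/T_H) = 212 × 580.15/1214.15 = 101 kJ.
Second-stage efficiency η₂ = 1 − T_C/T_m = 1 − 325.15/580.15 = 0.4395, so W₂ = η₂·Q_m = 44.5 kJ.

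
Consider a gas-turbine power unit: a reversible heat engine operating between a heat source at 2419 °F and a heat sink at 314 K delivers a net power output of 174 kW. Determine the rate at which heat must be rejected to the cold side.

T_H = 2419 °F → (2419 − 32) × 5/9 = 1326.11 °C = 1599.26 K.
The Carnot efficiency is η = 1 − T_C/T_H = 1 − 314.00/1599.26 = 0.8037.
Since Q_C/Q_H = T_C/T_H and Q_H = W/η, Q_C = W·T_C/(T_H − T_C) = 174 × 314.00/1285.26 = 42.5 kW.

Q̇_C ≈ 42.5 kW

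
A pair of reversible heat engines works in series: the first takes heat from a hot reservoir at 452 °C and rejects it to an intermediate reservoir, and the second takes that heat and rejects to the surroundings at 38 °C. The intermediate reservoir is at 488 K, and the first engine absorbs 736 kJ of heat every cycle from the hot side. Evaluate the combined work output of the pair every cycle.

W_total ≈ 420 kJ

T_H = 452 °C → 452 + 273.15 = 725.15 K.
T_C = 38 °C → 38 + 273.15 = 311.15 K.
Two reversible stages in series are equivalent to a single Carnot engine between T_H and T_C, so η_total = 1 − T_C/T_H = 1 − 311.15/725.15 = 0.5709.
W_total = η_total · Q_H = 0.5709 × 736 = 420 kJ.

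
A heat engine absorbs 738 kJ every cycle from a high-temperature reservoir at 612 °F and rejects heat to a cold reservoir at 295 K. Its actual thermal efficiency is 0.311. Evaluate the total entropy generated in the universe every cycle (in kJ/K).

T_H = 612 °F → (612 − 32) × 5/9 = 322.22 °C = 595.37 K.
W = η·Q_H = 0.311 × 738 = 229.5 kJ, so Q_C = Q_H − W = 508.5 kJ.
The hot reservoir loses entropy Q_H/T_H = 738/595.37 = 1.240 kJ/K; the cold reservoir gains Q_C/T_C = 508.5/295.00 = 1.724 kJ/K.
ΔS_univ = −Q_H/T_H + Q_C/T_C = 0.484 kJ/K (> 0, since η = 0.311 < η_Carnot = 0.505).

ΔS_univ ≈ 0.484 kJ/K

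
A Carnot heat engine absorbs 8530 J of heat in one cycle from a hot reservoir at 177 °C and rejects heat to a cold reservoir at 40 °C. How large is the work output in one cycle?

W ≈ 2600 J

T_H = 177 °C → 177 + 273.15 = 450.15 K.
T_C = 40 °C → 40 + 273.15 = 313.15 K.
Carnot efficiency: η = 1 − T_C/T_H = 1 − 313.15/450.15 = 0.3043.
W = η·Q_H = 0.3043 × 8530 = 2600 J.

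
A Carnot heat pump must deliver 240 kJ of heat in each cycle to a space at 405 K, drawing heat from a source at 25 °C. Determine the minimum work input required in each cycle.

W_in ≈ 63.3 kJ

T_C = 25 °C → 25 + 273.15 = 298.15 K.
For a reversible heat pump, COP_HP = T_H/(T_H − T_C) = 405.00/106.85 = 3.7904.
W = Q_H/COP_HP = 240/3.7904 = 63.3 kJ.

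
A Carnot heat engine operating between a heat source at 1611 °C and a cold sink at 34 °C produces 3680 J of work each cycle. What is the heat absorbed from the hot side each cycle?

Q_H ≈ 4397 J

T_H = 1611 °C → 1611 + 273.15 = 1884.15 K.
T_C = 34 °C → 34 + 273.15 = 307.15 K.
The Carnot efficiency is η = 1 − T_C/T_H = 1 − 307.15/1884.15 = 0.8370.
Q_H = W/η = 3680/0.8370 = 4397 J.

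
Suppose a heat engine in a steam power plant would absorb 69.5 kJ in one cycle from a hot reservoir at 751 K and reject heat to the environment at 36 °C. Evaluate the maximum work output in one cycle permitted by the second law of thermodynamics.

W_max ≈ 40.89 kJ

T_C = 36 °C → 36 + 273.15 = 309.15 K.
The second-law ceiling is the Carnot efficiency, η_max = 1 − T_C/T_H = 1 − 309.15/751.00 = 0.5883.
W_max = η_max · Q_H = 0.5883 × 69.5 = 40.89 kJ.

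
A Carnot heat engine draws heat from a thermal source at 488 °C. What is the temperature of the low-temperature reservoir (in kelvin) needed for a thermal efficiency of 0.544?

T_C ≈ 347.1 K

T_H = 488 °C → 488 + 273.15 = 761.15 K.
From η = 1 − T_C/T_H, T_C = T_H·(1 − η) = 761.15 × (1 − 0.544) = 347.1 K.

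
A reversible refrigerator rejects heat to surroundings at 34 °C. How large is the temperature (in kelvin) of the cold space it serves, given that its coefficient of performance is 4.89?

T_C ≈ 255.0 K

T_H = 34 °C → 34 + 273.15 = 307.15 K.
COP_R = T_C/(T_H − T_C) ⇒ T_C = T_H·COP_R/(1 + COP_R) = 307.15 × 4.89/(1 + 4.89) = 255.0 K.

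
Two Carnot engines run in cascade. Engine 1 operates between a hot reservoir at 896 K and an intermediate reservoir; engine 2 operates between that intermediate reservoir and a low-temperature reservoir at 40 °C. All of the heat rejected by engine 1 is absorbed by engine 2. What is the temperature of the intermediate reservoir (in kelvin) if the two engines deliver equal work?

T_m ≈ 604.6 K

T_C = 40 °C → 40 + 273.15 = 313.15 K.
For reversible stages Q_m = Q_H·(T_m/T_H). Setting W₁ = Q_H(1 − T_m/T_H) equal to W₂ = Q_m(1 − T_C/T_m) = Q_H·(T_m − T_C)/T_H gives T_H − T_m = T_m − T_C, so T_m = (T_H + T_C)/2 = (896.00 + 313.15)/2 = 604.6 K.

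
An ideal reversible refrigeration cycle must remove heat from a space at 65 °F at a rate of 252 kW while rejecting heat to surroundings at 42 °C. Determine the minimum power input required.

Ẇ_in ≈ 20.5 kW

T_H = 42 °C → 42 + 273.15 = 315.15 K.
T_C = 65 °F → (65 − 32) × 5/9 = 18.33 °C = 291.48 K.
COP_R = T_C/(T_H − T_C) = 291.48/23.67 = 12.3162.
W = Q_C/COP_R = 252/12.3162 = 20.5 kW.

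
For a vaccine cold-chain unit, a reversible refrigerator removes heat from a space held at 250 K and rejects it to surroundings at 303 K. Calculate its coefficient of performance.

COP_R ≈ 4.72

The reversible coefficient of performance is COP_R = T_C/(T_H − T_C) = 250.00/(303.00 − 250.00) = 4.72.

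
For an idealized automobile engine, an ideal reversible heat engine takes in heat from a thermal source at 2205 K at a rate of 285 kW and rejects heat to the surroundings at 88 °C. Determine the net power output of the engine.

T_C = 88 °C → 88 + 273.15 = 361.15 K.
For a reversible engine, η = 1 − T_C/T_H = 1 − 361.15/2205.00 = 0.8362.
W = η·Q_H = 0.8362 × 285 = 238.3 kW.

Ẇ ≈ 238.3 kW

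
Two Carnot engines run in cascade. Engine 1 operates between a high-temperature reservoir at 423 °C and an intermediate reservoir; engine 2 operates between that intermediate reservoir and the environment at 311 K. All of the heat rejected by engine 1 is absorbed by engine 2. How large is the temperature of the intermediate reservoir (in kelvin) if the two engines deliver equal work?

T_H = 423 °C → 423 + 273.15 = 696.15 K.
For reversible stages Q_m = Q_H·(T_m/T_H). Setting W₁ = Q_H(1 − T_m/T_H) equal to W₂ = Q_m(1 − T_C/T_m) = Q_H·(T_m − T_C)/T_H gives T_H − T_m = T_m − T_C, so T_m = (T_H + T_C)/2 = (696.15 + 311.00)/2 = 504 K.

T_m ≈ 504 K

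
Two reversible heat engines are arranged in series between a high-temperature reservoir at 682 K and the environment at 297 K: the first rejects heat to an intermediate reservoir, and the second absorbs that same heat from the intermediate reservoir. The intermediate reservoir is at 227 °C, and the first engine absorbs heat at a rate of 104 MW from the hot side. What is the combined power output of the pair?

Ẇ_total ≈ 58.71 MW

Two reversible stages in series are equivalent to a single Carnot engine between T_H and T_C, so η_total = 1 − T_C/T_H = 1 − 297.00/682.00 = 0.5645.
W_total = η_total · Q_H = 0.5645 × 104 = 58.71 MW.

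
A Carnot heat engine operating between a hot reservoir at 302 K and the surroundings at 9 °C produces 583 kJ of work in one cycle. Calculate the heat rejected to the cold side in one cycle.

T_C = 9 °C → 9 + 273.15 = 282.15 K.
For a reversible engine, η = 1 − T_C/T_H = 1 − 282.15/302.00 = 0.0657.
Since Q_C/Q_H = T_C/T_H and Q_H = W/η, Q_C = W·T_C/(T_H − T_C) = 583 × 282.15/19.85 = 8290 kJ.

Q_C ≈ 8290 kJ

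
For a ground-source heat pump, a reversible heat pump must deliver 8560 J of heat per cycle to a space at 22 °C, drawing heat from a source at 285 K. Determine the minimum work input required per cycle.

W_in ≈ 294.4 J

T_H = 22 °C → 22 + 273.15 = 295.15 K.
COP_HP = T_H/(T_H − T_C) = 295.15/10.15 = 29.0788.
W = Q_H/COP_HP = 8560/29.0788 = 294.4 J.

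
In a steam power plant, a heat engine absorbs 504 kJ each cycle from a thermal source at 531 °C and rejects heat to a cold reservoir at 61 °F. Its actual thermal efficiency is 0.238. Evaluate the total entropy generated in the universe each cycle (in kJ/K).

T_H = 531 °C → 531 + 273.15 = 804.15 K.
T_C = 61 °F → (61 − 32) × 5/9 = 16.11 °C = 289.26 K.
W = η·Q_H = 0.238 × 504 = 120.0 kJ, so Q_C = Q_H − W = 384.0 kJ.
Entropy balance on the reservoirs: −Q_H/T_H = -0.6267 kJ/K, +Q_C/T_C = 1.328 kJ/K.
ΔS_univ = −Q_H/T_H + Q_C/T_C = 0.701 kJ/K (> 0, since η = 0.238 < η_Carnot = 0.640).

ΔS_univ ≈ 0.701 kJ/K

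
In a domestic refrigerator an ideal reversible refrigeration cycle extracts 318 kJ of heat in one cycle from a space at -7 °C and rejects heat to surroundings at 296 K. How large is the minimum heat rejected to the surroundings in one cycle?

Q_H ≈ 354 kJ

T_C = -7 °C → -7 + 273.15 = 266.15 K.
For a reversible cycle Q_H/Q_C = T_H/T_C, so Q_H = Q_C·T_H/T_C = 318 × 296.00/266.15 = 354 kJ.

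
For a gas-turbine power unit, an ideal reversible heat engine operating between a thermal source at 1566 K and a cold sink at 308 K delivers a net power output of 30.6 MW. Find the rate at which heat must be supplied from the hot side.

Q̇_H ≈ 38.09 MW

Since the cycle is reversible, η = 1 − T_C/T_H = 1 − 308.00/1566.00 = 0.8033.
Q_H = W/η = 30.6/0.8033 = 38.09 MW.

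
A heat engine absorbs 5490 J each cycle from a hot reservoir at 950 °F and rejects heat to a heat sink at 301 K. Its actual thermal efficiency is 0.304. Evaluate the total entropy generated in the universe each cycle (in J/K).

T_H = 950 °F → (950 − 32) × 5/9 = 510.00 °C = 783.15 K.
W = η·Q_H = 0.304 × 5490 = 1669 J, so Q_C = Q_H − W = 3821 J.
Entropy balance on the reservoirs: −Q_H/T_H = -7.010 J/K, +Q_C/T_C = 12.69 J/K.
ΔS_univ = −Q_H/T_H + Q_C/T_C = 5.68 J/K (> 0, since η = 0.304 < η_Carnot = 0.616).

ΔS_univ ≈ 5.68 J/K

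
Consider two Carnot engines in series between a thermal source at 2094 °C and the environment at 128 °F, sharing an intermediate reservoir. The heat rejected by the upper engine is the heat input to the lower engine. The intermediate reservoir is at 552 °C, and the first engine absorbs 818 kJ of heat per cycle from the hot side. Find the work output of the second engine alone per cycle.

T_H = 2094 °C → 2094 + 273.15 = 2367.15 K.
T_C = 128 °F → (128 − 32) × 5/9 = 53.33 °C = 326.48 K.
T_m = 552 °C → 552 + 273.15 = 825.15 K.
Heat entering the second stage: Q_m = Q_H·(T_m/T_H) = 818 × 825.15/2367.15 = 285.1 kJ.
Second-stage efficiency η₂ = 1 − T_C/T_m = 1 − 326.48/825.15 = 0.6043, so W₂ = η₂·Q_m = 172.3 kJ.

W₂ ≈ 172.3 kJ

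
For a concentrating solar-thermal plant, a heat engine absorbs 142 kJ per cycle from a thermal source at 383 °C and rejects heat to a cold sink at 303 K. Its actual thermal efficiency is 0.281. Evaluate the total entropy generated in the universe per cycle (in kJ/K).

T_H = 383 °C → 383 + 273.15 = 656.15 K.
W = η·Q_H = 0.281 × 142 = 39.90 kJ, so Q_C = Q_H − W = 102.1 kJ.
Reservoir entropy changes: ΔS_H = −Q_H/T_H = −142/656.15 = -0.2164 kJ/K and ΔS_C = +Q_C/T_C = 102.1/303.00 = 0.3370 kJ/K.
ΔS_univ = −Q_H/T_H + Q_C/T_C = 0.121 kJ/K (> 0, since η = 0.281 < η_Carnot = 0.538).

ΔS_univ ≈ 0.121 kJ/K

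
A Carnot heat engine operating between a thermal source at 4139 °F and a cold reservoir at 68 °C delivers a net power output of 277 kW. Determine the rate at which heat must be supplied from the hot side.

Q̇_H ≈ 320 kW

T_H = 4139 °F → (4139 − 32) × 5/9 = 2281.67 °C = 2554.82 K.
T_C = 68 °C → 68 + 273.15 = 341.15 K.
Since the cycle is reversible, η = 1 − T_C/T_H = 1 − 341.15/2554.82 = 0.8665.
Q_H = W/η = 277/0.8665 = 320 kW.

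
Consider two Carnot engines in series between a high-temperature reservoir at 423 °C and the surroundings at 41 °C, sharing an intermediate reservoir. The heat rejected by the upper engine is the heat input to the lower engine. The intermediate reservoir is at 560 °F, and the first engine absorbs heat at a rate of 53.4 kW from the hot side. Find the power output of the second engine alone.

Ẇ₂ ≈ 19.36 kW

T_H = 423 °C → 423 + 273.15 = 696.15 K.
T_C = 41 °C → 41 + 273.15 = 314.15 K.
T_m = 560 °F → (560 − 32) × 5/9 = 293.33 °C = 566.48 K.
Heat entering the second stage: Q_m = Q_H·(T_m/T_H) = 53.4 × 566.48/696.15 = 43.45 kW.
Second-stage efficiency η₂ = 1 − T_C/T_m = 1 − 314.15/566.48 = 0.4454, so W₂ = η₂·Q_m = 19.36 kW.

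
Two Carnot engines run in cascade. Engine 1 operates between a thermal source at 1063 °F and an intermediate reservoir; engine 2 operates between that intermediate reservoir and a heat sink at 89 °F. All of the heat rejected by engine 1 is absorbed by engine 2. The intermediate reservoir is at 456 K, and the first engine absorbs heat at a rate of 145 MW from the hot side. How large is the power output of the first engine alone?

T_H = 1063 °F → (1063 − 32) × 5/9 = 572.78 °C = 845.93 K.
T_C = 89 °F → (89 − 32) × 5/9 = 31.67 °C = 304.82 K.
First-stage efficiency η₁ = 1 − T_m/T_H = 1 − 456.00/845.93 = 0.4609.
W₁ = η₁·Q_H = 0.4609 × 145 = 66.8 MW.

Ẇ₁ ≈ 66.8 MW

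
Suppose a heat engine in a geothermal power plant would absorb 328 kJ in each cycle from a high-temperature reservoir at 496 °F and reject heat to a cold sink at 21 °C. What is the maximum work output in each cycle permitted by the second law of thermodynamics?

W_max ≈ 146 kJ

T_H = 496 °F → (496 − 32) × 5/9 = 257.78 °C = 530.93 K.
T_C = 21 °C → 21 + 273.15 = 294.15 K.
By the Carnot theorem, η_max = 1 − T_C/T_H = 1 − 294.15/530.93 = 0.4460.
W_max = η_max · Q_H = 0.4460 × 328 = 146 kJ.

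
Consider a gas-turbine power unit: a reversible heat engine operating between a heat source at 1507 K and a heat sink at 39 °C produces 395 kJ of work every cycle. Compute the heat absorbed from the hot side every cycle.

T_C = 39 °C → 39 + 273.15 = 312.15 K.
Carnot efficiency: η = 1 − T_C/T_H = 1 − 312.15/1507.00 = 0.7929.
Q_H = W/η = 395/0.7929 = 498 kJ.

Q_H ≈ 498 kJ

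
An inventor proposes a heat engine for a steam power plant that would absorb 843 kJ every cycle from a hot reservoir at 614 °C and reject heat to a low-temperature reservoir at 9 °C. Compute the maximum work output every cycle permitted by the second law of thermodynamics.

W_max ≈ 574.9 kJ

T_H = 614 °C → 614 + 273.15 = 887.15 K.
T_C = 9 °C → 9 + 273.15 = 282.15 K.
The upper bound on efficiency is η_max = 1 − T_C/T_H = 1 − 282.15/887.15 = 0.6820.
W_max = η_max · Q_H = 0.6820 × 843 = 574.9 kJ.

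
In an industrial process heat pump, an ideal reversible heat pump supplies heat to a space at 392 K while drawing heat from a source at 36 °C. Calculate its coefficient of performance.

T_C = 36 °C → 36 + 273.15 = 309.15 K.
The Carnot heat-pump COP is COP_HP = T_H/(T_H − T_C) = 392.00/(392.00 − 309.15) = 4.73.

COP_HP ≈ 4.73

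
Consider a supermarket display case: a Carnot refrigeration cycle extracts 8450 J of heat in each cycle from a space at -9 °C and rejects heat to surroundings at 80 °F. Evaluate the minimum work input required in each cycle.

W_in ≈ 1140 J

T_H = 80 °F → (80 − 32) × 5/9 = 26.67 °C = 299.82 K.
T_C = -9 °C → -9 + 273.15 = 264.15 K.
Carnot COP: COP_R = T_C/(T_H − T_C) = 264.15/35.67 = 7.4061.
W = Q_C/COP_R = 8450/7.4061 = 1140 J.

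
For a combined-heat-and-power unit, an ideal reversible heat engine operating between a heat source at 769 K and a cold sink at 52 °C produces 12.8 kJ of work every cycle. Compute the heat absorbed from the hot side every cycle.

T_C = 52 °C → 52 + 273.15 = 325.15 K.
For a reversible engine, η = 1 − T_C/T_H = 1 − 325.15/769.00 = 0.5772.
Q_H = W/η = 12.8/0.5772 = 22.2 kJ.

Q_H ≈ 22.2 kJ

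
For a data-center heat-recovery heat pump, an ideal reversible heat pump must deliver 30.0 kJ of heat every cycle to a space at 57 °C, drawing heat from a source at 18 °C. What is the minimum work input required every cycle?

W_in ≈ 3.54 kJ

T_H = 57 °C → 57 + 273.15 = 330.15 K.
T_C = 18 °C → 18 + 273.15 = 291.15 K.
Reversible heating COP: COP_HP = T_H/(T_H − T_C) = 330.15/39.00 = 8.4654.
W = Q_H/COP_HP = 30.0/8.4654 = 3.54 kJ.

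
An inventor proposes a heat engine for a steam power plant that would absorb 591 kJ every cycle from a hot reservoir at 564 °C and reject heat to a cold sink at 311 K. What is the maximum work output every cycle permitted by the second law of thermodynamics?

W_max ≈ 371 kJ

T_H = 564 °C → 564 + 273.15 = 837.15 K.
The upper bound on efficiency is η_max = 1 − T_C/T_H = 1 − 311.00/837.15 = 0.6285.
W_max = η_max · Q_H = 0.6285 × 591 = 371 kJ.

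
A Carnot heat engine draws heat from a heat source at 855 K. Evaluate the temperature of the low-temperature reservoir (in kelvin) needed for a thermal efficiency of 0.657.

T_C ≈ 293 K

From η = 1 − T_C/T_H, T_C = T_H·(1 − η) = 855.00 × (1 − 0.657) = 293 K.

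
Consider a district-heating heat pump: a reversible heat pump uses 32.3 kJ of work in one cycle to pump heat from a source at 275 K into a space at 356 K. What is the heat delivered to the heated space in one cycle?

COP_HP = T_H/(T_H − T_C) = 356.00/81.00 = 4.3951.
Q_H = COP_HP · W = 4.3951 × 32.3 = 142 kJ.

Q_H ≈ 142 kJ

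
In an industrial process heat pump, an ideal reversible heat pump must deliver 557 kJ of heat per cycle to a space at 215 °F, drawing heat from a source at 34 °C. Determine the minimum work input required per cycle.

W_in ≈ 101 kJ

T_H = 215 °F → (215 − 32) × 5/9 = 101.67 °C = 374.82 K.
T_C = 34 °C → 34 + 273.15 = 307.15 K.
For a reversible heat pump, COP_HP = T_H/(T_H − T_C) = 374.82/67.67 = 5.5392.
W = Q_H/COP_HP = 557/5.5392 = 101 kJ.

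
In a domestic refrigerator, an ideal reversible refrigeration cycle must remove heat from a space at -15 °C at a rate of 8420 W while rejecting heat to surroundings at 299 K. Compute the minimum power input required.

T_C = -15 °C → -15 + 273.15 = 258.15 K.
COP_R = T_C/(T_H − T_C) = 258.15/40.85 = 6.3195.
W = Q_C/COP_R = 8420/6.3195 = 1330 W.

Ẇ_in ≈ 1330 W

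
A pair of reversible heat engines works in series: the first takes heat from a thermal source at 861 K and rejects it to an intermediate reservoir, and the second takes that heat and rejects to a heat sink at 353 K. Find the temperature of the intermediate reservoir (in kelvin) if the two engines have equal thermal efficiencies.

Equal efficiencies require 1 − T_m/T_H = 1 − T_C/T_m, i.e. T_m/T_H = T_C/T_m, so T_m = √(T_H·T_C) = √(861.00 × 353.00) = 551 K.

T_m ≈ 551 K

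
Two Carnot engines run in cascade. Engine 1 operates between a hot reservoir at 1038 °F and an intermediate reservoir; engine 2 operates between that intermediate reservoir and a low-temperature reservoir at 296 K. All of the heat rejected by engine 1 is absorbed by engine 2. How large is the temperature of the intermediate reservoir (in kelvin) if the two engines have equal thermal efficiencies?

T_m ≈ 496.3 K

T_H = 1038 °F → (1038 − 32) × 5/9 = 558.89 °C = 832.04 K.
Equal efficiencies require 1 − T_m/T_H = 1 − T_C/T_m, i.e. T_m/T_H = T_C/T_m, so T_m = √(T_H·T_C) = √(832.04 × 296.00) = 496.3 K.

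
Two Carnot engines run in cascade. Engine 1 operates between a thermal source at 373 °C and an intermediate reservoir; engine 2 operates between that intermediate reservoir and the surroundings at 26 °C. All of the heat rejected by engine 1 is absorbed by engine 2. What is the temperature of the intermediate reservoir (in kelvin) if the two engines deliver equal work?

T_m ≈ 472.6 K

T_H = 373 °C → 373 + 273.15 = 646.15 K.
T_C = 26 °C → 26 + 273.15 = 299.15 K.
For reversible stages Q_m = Q_H·(T_m/T_H). Setting W₁ = Q_H(1 − T_m/T_H) equal to W₂ = Q_m(1 − T_C/T_m) = Q_H·(T_m − T_C)/T_H gives T_H − T_m = T_m − T_C, so T_m = (T_H + T_C)/2 = (646.15 + 299.15)/2 = 472.6 K.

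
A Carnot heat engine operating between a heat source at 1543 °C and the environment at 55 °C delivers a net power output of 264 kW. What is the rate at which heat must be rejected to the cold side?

T_H = 1543 °C → 1543 + 273.15 = 1816.15 K.
T_C = 55 °C → 55 + 273.15 = 328.15 K.
Since the cycle is reversible, η = 1 − T_C/T_H = 1 − 328.15/1816.15 = 0.8193.
Since Q_C/Q_H = T_C/T_H and Q_H = W/η, Q_C = W·T_C/(T_H − T_C) = 264 × 328.15/1488.00 = 58.2 kW.

Q̇_C ≈ 58.2 kW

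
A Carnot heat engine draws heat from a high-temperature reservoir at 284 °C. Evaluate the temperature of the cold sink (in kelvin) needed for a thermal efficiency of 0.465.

T_H = 284 °C → 284 + 273.15 = 557.15 K.
From η = 1 − T_C/T_H, T_C = T_H·(1 − η) = 557.15 × (1 − 0.465) = 298 K.

T_C ≈ 298 K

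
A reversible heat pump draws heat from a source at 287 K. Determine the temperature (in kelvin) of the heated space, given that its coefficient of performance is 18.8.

T_H ≈ 303.1 K

COP_HP = T_H/(T_H − T_C) ⇒ T_H = T_C·COP_HP/(COP_HP − 1) = 287.00 × 18.8/(18.8 − 1) = 303.1 K.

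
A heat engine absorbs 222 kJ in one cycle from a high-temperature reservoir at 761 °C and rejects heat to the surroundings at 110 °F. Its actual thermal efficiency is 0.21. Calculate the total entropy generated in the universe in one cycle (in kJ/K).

T_H = 761 °C → 761 + 273.15 = 1034.15 K.
T_C = 110 °F → (110 − 32) × 5/9 = 43.33 °C = 316.48 K.
W = η·Q_H = 0.21 × 222 = 46.62 kJ, so Q_C = Q_H − W = 175.4 kJ.
The hot reservoir loses entropy Q_H/T_H = 222/1034.15 = 0.2147 kJ/K; the cold reservoir gains Q_C/T_C = 175.4/316.48 = 0.5542 kJ/K.
ΔS_univ = −Q_H/T_H + Q_C/T_C = 0.339 kJ/K (> 0, since η = 0.21 < η_Carnot = 0.694).

ΔS_univ ≈ 0.339 kJ/K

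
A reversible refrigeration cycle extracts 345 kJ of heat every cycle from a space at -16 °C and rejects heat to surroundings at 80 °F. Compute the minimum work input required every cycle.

T_H = 80 °F → (80 − 32) × 5/9 = 26.67 °C = 299.82 K.
T_C = -16 °C → -16 + 273.15 = 257.15 K.
The reversible coefficient of performance is COP_R = T_C/(T_H − T_C) = 257.15/42.67 = 6.0270.
W = Q_C/COP_R = 345/6.0270 = 57.24 kJ.

W_in ≈ 57.24 kJ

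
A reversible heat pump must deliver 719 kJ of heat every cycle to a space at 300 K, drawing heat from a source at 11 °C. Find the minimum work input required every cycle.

W_in ≈ 38.0 kJ

T_C = 11 °C → 11 + 273.15 = 284.15 K.
For a reversible heat pump, COP_HP = T_H/(T_H − T_C) = 300.00/15.85 = 18.9274.
W = Q_H/COP_HP = 719/18.9274 = 38.0 kJ.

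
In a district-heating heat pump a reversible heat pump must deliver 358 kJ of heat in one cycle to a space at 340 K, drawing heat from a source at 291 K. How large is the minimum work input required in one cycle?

The Carnot heat-pump COP is COP_HP = T_H/(T_H − T_C) = 340.00/49.00 = 6.9388.
W = Q_H/COP_HP = 358/6.9388 = 51.6 kJ.

W_in ≈ 51.6 kJ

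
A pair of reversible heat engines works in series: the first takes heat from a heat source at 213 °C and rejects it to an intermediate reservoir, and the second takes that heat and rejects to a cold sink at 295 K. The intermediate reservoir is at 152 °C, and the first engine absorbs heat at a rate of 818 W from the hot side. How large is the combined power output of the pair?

T_H = 213 °C → 213 + 273.15 = 486.15 K.
Two reversible stages in series are equivalent to a single Carnot engine between T_H and T_C, so η_total = 1 − T_C/T_H = 1 − 295.00/486.15 = 0.3932.
W_total = η_total · Q_H = 0.3932 × 818 = 322 W.

Ẇ_total ≈ 322 W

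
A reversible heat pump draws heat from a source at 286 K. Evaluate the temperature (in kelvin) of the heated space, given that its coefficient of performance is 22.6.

T_H ≈ 299.2 K

COP_HP = T_H/(T_H − T_C) ⇒ T_H = T_C·COP_HP/(COP_HP − 1) = 286.00 × 22.6/(22.6 − 1) = 299.2 K.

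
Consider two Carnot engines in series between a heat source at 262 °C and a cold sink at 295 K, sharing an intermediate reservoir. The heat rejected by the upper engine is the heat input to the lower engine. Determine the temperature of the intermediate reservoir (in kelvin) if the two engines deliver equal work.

T_m ≈ 415 K

T_H = 262 °C → 262 + 273.15 = 535.15 K.
For reversible stages Q_m = Q_H·(T_m/T_H). Setting W₁ = Q_H(1 − T_m/T_H) equal to W₂ = Q_m(1 − T_C/T_m) = Q_H·(T_m − T_C)/T_H gives T_H − T_m = T_m − T_C, so T_m = (T_H + T_C)/2 = (535.15 + 295.00)/2 = 415 K.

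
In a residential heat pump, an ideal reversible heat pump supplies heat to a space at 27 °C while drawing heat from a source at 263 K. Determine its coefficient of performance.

T_H = 27 °C → 27 + 273.15 = 300.15 K.
COP_HP = T_H/(T_H − T_C) = 300.15/(300.15 − 263.00) = 8.079.

COP_HP ≈ 8.079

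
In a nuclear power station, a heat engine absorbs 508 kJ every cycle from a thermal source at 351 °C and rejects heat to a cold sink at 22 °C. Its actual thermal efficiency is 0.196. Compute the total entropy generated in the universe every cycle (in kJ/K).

ΔS_univ ≈ 0.570 kJ/K

T_H = 351 °C → 351 + 273.15 = 624.15 K.
T_C = 22 °C → 22 + 273.15 = 295.15 K.
W = η·Q_H = 0.196 × 508 = 99.57 kJ, so Q_C = Q_H − W = 408.4 kJ.
Reservoir entropy changes: ΔS_H = −Q_H/T_H = −508/624.15 = -0.8139 kJ/K and ΔS_C = +Q_C/T_C = 408.4/295.15 = 1.384 kJ/K.
ΔS_univ = −Q_H/T_H + Q_C/T_C = 0.570 kJ/K (> 0, since η = 0.196 < η_Carnot = 0.527).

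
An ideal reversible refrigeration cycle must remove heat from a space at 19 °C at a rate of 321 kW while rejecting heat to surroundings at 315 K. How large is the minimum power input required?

T_C = 19 °C → 19 + 273.15 = 292.15 K.
The reversible coefficient of performance is COP_R = T_C/(T_H − T_C) = 292.15/22.85 = 12.7856.
W = Q_C/COP_R = 321/12.7856 = 25.11 kW.

Ẇ_in ≈ 25.11 kW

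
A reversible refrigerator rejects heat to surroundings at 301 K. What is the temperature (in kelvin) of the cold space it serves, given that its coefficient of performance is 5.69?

T_C ≈ 256.0 K

COP_R = T_C/(T_H − T_C) ⇒ T_C = T_H·COP_R/(1 + COP_R) = 301.00 × 5.69/(1 + 5.69) = 256.0 K.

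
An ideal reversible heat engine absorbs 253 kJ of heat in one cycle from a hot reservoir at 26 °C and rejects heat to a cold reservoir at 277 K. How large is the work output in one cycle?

W ≈ 18.7 kJ

T_H = 26 °C → 26 + 273.15 = 299.15 K.
η_rev = 1 − T_C/T_H = 1 − 277.00/299.15 = 0.0740.
W = η·Q_H = 0.0740 × 253 = 18.7 kJ.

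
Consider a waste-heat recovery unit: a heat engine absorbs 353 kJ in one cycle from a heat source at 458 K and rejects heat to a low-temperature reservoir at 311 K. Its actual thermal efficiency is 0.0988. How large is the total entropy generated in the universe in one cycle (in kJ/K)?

W = η·Q_H = 0.0988 × 353 = 34.88 kJ, so Q_C = Q_H − W = 318.1 kJ.
Reservoir entropy changes: ΔS_H = −Q_H/T_H = −353/458.00 = -0.7707 kJ/K and ΔS_C = +Q_C/T_C = 318.1/311.00 = 1.023 kJ/K.
ΔS_univ = −Q_H/T_H + Q_C/T_C = 0.252 kJ/K (> 0, since η = 0.0988 < η_Carnot = 0.321).

ΔS_univ ≈ 0.252 kJ/K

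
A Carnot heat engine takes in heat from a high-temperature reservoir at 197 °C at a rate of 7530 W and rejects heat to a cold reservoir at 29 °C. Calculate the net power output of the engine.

Ẇ ≈ 2691 W

T_H = 197 °C → 197 + 273.15 = 470.15 K.
T_C = 29 °C → 29 + 273.15 = 302.15 K.
The Carnot efficiency is η = 1 − T_C/T_H = 1 − 302.15/470.15 = 0.3573.
W = η·Q_H = 0.3573 × 7530 = 2691 W.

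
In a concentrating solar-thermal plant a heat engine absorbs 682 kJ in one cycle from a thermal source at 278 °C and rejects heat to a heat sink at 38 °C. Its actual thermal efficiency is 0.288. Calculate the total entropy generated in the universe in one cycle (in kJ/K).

T_H = 278 °C → 278 + 273.15 = 551.15 K.
T_C = 38 °C → 38 + 273.15 = 311.15 K.
W = η·Q_H = 0.288 × 682 = 196.4 kJ, so Q_C = Q_H − W = 485.6 kJ.
The hot reservoir loses entropy Q_H/T_H = 682/551.15 = 1.237 kJ/K; the cold reservoir gains Q_C/T_C = 485.6/311.15 = 1.561 kJ/K.
ΔS_univ = −Q_H/T_H + Q_C/T_C = 0.323 kJ/K (> 0, since η = 0.288 < η_Carnot = 0.435).

ΔS_univ ≈ 0.323 kJ/K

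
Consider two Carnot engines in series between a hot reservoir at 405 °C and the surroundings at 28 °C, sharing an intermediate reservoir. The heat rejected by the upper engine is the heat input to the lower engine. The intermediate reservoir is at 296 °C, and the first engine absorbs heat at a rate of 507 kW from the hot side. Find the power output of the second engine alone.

Ẇ₂ ≈ 200 kW

T_H = 405 °C → 405 + 273.15 = 678.15 K.
T_C = 28 °C → 28 + 273.15 = 301.15 K.
T_m = 296 °C → 296 + 273.15 = 569.15 K.
Heat entering the second stage: Q_m = Q_H·(T_m/T_H) = 507 × 569.15/678.15 = 426 kW.
Second-stage efficiency η₂ = 1 − T_C/T_m = 1 − 301.15/569.15 = 0.4709, so W₂ = η₂·Q_m = 200 kW.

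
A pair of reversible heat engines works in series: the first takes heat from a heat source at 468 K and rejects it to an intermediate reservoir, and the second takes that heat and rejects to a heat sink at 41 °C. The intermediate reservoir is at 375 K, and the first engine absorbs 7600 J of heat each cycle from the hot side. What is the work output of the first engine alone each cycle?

T_C = 41 °C → 41 + 273.15 = 314.15 K.
First-stage efficiency η₁ = 1 − T_m/T_H = 1 − 375.00/468.00 = 0.1987.
W₁ = η₁·Q_H = 0.1987 × 7600 = 1510 J.

W₁ ≈ 1510 J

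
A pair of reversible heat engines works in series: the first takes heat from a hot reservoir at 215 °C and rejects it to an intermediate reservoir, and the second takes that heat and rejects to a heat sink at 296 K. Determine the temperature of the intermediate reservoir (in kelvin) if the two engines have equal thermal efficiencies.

T_m ≈ 380 K

T_H = 215 °C → 215 + 273.15 = 488.15 K.
Equal efficiencies require 1 − T_m/T_H = 1 − T_C/T_m, i.e. T_m/T_H = T_C/T_m, so T_m = √(T_H·T_C) = √(488.15 × 296.00) = 380 K.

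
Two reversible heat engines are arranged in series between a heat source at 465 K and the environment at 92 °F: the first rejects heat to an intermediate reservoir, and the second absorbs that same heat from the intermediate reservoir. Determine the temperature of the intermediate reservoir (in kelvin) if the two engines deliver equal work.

T_C = 92 °F → (92 − 32) × 5/9 = 33.33 °C = 306.48 K.
For reversible stages Q_m = Q_H·(T_m/T_H). Setting W₁ = Q_H(1 − T_m/T_H) equal to W₂ = Q_m(1 − T_C/T_m) = Q_H·(T_m − T_C)/T_H gives T_H − T_m = T_m − T_C, so T_m = (T_H + T_C)/2 = (465.00 + 306.48)/2 = 386 K.

T_m ≈ 386 K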